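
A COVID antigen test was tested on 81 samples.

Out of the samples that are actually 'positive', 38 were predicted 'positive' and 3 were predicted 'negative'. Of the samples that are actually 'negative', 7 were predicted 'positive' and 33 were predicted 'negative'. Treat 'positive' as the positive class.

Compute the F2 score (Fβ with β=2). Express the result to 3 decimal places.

Fβ = (1+β²)·TP / ((1+β²)·TP + β²·FN + FP), with β²=4
= 5·38 / (5·38 + 4·3 + 7) = 0.909

0.909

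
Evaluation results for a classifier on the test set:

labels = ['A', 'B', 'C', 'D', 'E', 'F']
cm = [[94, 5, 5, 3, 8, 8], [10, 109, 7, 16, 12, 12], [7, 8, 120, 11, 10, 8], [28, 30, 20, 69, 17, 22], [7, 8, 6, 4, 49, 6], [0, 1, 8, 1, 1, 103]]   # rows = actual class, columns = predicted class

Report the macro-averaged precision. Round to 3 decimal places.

0.643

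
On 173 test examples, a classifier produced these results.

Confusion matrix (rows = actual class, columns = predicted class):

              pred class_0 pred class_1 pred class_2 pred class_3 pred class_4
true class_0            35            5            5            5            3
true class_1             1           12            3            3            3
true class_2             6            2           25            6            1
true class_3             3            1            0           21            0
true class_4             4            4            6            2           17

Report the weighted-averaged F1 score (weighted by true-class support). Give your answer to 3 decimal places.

0.635

Per-class F1 score (2·TP/(2·TP+FP+FN)):
  class_0: TP=35, FP=1+6+3+4=14, FN=5+5+5+3=18 → 70/102 = 0.6863
  class_1: TP=12, FP=5+2+1+4=12, FN=1+3+3+3=10 → 24/46 = 0.5217
  class_2: TP=25, FP=5+3+0+6=14, FN=6+2+6+1=15 → 50/79 = 0.6329
  class_3: TP=21, FP=5+3+6+2=16, FN=3+1+0+0=4 → 42/62 = 0.6774
  class_4: TP=17, FP=3+3+1+0=7, FN=4+4+6+2=16 → 34/57 = 0.5965
Weighted-F1 score = Σ (supportᵢ/N)·F1 scoreᵢ with N=173: (53/173)·0.6863 + (22/173)·0.5217 + (40/173)·0.6329 + (25/173)·0.6774 + (33/173)·0.5965 = 0.635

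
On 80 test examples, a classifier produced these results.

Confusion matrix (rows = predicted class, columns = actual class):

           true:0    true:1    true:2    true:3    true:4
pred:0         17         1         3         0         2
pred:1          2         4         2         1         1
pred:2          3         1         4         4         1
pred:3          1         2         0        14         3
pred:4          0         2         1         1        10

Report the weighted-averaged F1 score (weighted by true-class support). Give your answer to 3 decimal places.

0.618

Per-class F1 score (2·TP/(2·TP+FP+FN)):
  0: TP=17, FP=1+3+0+2=6, FN=2+3+1+0=6 → 34/46 = 0.7391
  1: TP=4, FP=2+2+1+1=6, FN=1+1+2+2=6 → 8/20 = 0.4000
  2: TP=4, FP=3+1+4+1=9, FN=3+2+0+1=6 → 8/23 = 0.3478
  3: TP=14, FP=1+2+0+3=6, FN=0+1+4+1=6 → 28/40 = 0.7000
  4: TP=10, FP=0+2+1+1=4, FN=2+1+1+3=7 → 20/31 = 0.6452
Weighted-F1 score = Σ (supportᵢ/N)·F1 scoreᵢ with N=80: (23/80)·0.7391 + (10/80)·0.4000 + (10/80)·0.3478 + (20/80)·0.7000 + (17/80)·0.6452 = 0.618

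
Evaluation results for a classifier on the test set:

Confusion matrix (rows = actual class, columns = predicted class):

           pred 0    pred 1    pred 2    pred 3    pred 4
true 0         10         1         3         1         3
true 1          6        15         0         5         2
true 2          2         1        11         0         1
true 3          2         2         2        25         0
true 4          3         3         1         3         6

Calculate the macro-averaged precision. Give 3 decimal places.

Per-class precision (TP/(TP+FP)):
  0: TP=10, FP=6+2+2+3=13 → 10/23 = 0.4348
  1: TP=15, FP=1+1+2+3=7 → 15/22 = 0.6818
  2: TP=11, FP=3+0+2+1=6 → 11/17 = 0.6471
  3: TP=25, FP=1+5+0+3=9 → 25/34 = 0.7353
  4: TP=6, FP=3+2+1+0=6 → 6/12 = 0.5000
Macro-precision = mean = (0.4348 + 0.6818 + 0.6471 + 0.7353 + 0.5000) / 5 = 0.600

0.600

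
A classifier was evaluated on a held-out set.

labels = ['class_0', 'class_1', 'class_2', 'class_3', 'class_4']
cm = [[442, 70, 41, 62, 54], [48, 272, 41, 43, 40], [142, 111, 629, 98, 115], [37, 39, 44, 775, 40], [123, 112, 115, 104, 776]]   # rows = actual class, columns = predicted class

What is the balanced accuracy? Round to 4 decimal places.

Balanced accuracy = mean of per-class recall.
  class_0: recall = 442/669 = 0.66069
  class_1: recall = 272/444 = 0.61261
  class_2: recall = 629/1095 = 0.57443
  class_3: recall = 775/935 = 0.82888
  class_4: recall = 776/1230 = 0.63089
Mean = (0.66069 + 0.61261 + 0.57443 + 0.82888 + 0.63089) / 5 = 0.6615

0.6615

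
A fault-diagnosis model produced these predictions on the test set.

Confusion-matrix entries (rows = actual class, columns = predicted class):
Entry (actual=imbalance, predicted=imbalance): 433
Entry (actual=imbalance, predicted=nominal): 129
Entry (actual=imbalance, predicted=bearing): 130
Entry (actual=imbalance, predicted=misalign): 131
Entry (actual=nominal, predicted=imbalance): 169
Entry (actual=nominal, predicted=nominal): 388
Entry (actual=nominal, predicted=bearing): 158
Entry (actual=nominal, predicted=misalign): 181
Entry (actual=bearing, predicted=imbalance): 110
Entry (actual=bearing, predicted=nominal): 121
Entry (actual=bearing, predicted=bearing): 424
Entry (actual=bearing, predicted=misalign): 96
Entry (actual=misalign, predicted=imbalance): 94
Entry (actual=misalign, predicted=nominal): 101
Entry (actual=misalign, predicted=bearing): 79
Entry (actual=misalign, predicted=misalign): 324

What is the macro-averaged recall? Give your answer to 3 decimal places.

0.516

Per-class recall (TP/(TP+FN)):
  imbalance: TP=433, FN=129+130+131=390 → 433/823 = 0.5261
  nominal: TP=388, FN=169+158+181=508 → 388/896 = 0.4330
  bearing: TP=424, FN=110+121+96=327 → 424/751 = 0.5646
  misalign: TP=324, FN=94+101+79=274 → 324/598 = 0.5418
Macro-recall = mean = (0.5261 + 0.4330 + 0.5646 + 0.5418) / 4 = 0.516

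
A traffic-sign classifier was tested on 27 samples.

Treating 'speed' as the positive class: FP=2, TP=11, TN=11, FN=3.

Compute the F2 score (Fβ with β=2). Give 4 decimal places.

0.7971

Fβ = (1+β²)·TP / ((1+β²)·TP + β²·FN + FP), with β²=4
= 5·11 / (5·11 + 4·3 + 2) = 0.7971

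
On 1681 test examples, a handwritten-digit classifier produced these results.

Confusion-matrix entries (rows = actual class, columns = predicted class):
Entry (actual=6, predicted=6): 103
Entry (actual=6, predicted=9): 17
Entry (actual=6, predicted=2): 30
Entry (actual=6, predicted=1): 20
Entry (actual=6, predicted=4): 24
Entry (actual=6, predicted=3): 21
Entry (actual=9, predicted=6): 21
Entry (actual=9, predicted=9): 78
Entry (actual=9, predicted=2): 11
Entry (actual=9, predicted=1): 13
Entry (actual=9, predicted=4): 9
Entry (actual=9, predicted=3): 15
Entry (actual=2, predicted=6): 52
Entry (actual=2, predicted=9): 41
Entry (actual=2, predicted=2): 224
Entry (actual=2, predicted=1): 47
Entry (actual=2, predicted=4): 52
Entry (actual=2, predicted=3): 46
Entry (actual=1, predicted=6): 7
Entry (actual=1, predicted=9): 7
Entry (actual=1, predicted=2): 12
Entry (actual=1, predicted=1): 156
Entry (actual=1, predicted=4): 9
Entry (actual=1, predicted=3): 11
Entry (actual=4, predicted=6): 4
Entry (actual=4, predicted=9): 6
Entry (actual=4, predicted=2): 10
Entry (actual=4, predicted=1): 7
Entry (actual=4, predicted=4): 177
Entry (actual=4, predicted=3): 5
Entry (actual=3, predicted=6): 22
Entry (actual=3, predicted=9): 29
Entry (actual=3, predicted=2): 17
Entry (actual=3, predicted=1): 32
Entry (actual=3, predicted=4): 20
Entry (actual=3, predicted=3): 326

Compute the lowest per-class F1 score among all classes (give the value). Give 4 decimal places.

Per-class F1 score (2·TP/(2·TP+FP+FN)):
  6: TP=103, FP=21+52+7+4+22=106, FN=17+30+20+24+21=112 → 206/424 = 0.48585
  9: TP=78, FP=17+41+7+6+29=100, FN=21+11+13+9+15=69 → 156/325 = 0.48000
  2: TP=224, FP=30+11+12+10+17=80, FN=52+41+47+52+46=238 → 448/766 = 0.58486
  1: TP=156, FP=20+13+47+7+32=119, FN=7+7+12+9+11=46 → 312/477 = 0.65409
  4: TP=177, FP=24+9+52+9+20=114, FN=4+6+10+7+5=32 → 354/500 = 0.70800
  3: TP=326, FP=21+15+46+11+5=98, FN=22+29+17+32+20=120 → 652/870 = 0.74943
Lowest is class '9' with F1 score = 0.4800.

0.4800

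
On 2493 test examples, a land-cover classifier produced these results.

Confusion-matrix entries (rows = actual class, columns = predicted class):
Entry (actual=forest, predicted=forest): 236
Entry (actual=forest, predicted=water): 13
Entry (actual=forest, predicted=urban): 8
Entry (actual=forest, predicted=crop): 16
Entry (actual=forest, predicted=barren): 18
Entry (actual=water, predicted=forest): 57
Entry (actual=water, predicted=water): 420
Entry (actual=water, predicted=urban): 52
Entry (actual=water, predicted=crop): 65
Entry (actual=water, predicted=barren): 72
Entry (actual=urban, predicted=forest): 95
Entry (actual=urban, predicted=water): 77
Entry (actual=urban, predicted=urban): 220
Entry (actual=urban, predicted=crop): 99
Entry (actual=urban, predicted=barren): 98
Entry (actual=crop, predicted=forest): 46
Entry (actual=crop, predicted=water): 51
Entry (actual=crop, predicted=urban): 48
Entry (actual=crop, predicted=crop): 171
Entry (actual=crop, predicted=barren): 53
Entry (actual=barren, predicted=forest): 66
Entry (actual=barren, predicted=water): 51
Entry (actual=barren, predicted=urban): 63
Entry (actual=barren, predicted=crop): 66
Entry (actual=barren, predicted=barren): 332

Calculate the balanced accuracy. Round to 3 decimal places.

Balanced accuracy = mean of per-class recall.
  forest: recall = 236/291 = 0.8110
  water: recall = 420/666 = 0.6306
  urban: recall = 220/589 = 0.3735
  crop: recall = 171/369 = 0.4634
  barren: recall = 332/578 = 0.5744
Mean = (0.8110 + 0.6306 + 0.3735 + 0.4634 + 0.5744) / 5 = 0.571

0.571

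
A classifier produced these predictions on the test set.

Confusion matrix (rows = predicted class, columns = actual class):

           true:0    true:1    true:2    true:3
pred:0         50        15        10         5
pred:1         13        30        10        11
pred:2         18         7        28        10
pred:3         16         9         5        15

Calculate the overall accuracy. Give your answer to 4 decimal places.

0.4881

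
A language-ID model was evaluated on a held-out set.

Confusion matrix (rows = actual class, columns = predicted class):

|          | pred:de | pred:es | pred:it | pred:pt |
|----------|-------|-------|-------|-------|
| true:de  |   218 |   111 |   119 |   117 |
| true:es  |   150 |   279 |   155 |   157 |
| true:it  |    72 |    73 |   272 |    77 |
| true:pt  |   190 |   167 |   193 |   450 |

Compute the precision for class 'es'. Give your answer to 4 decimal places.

Take TP from the diagonal, FP from the rest of the 'es' prediction marginal, FN from the rest of the 'es' actual marginal.
precision = TP/(TP+FP).
es: TP=279, FP=111+73+167=351 → 279/630 = 0.44286

0.4429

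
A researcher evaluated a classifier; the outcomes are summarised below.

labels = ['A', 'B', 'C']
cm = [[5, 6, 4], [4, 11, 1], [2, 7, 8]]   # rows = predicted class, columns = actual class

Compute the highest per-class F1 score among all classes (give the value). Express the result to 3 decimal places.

Per-class F1 score (2·TP/(2·TP+FP+FN)):
  A: TP=5, FP=6+4=10, FN=4+2=6 → 10/26 = 0.3846
  B: TP=11, FP=4+1=5, FN=6+7=13 → 22/40 = 0.5500
  C: TP=8, FP=2+7=9, FN=4+1=5 → 16/30 = 0.5333
Highest is class 'B' with F1 score = 0.550.

0.550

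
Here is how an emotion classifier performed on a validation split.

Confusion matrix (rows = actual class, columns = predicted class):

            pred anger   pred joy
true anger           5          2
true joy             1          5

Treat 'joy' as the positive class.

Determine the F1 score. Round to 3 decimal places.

0.769

Precision = TP/(TP+FP) = 5/7 = 0.7143
Recall = TP/(TP+FN) = 5/6 = 0.8333
F1 = 2·TP/(2·TP+FP+FN) = 10/13 = 0.769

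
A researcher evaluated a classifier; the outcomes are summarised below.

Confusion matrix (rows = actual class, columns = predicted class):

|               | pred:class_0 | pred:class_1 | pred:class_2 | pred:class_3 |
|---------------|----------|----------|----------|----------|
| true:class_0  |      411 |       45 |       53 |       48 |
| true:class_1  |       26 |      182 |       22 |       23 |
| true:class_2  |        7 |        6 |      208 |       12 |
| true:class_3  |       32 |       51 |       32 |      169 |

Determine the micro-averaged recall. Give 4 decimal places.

0.7310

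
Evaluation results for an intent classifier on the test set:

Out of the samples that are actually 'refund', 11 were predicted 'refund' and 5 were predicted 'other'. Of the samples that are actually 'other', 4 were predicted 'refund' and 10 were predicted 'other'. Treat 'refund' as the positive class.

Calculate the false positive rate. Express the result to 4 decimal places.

0.2857

FPR = FP/(FP+TN) = 4/(4+10) = 0.2857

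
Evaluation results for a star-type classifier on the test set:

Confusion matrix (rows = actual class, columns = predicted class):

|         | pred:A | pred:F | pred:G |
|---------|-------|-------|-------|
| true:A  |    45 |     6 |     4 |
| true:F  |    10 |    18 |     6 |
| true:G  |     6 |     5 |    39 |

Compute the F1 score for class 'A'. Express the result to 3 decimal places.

0.776

F1 score = 2·TP/(2·TP+FP+FN).
A: TP=45, FP=10+6=16, FN=6+4=10 → 90/116 = 0.7759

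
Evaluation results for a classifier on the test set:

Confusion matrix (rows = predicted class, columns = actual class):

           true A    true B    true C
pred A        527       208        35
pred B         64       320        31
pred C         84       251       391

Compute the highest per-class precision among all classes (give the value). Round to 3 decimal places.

Per-class precision (TP/(TP+FP)):
  A: TP=527, FP=208+35=243 → 527/770 = 0.6844
  B: TP=320, FP=64+31=95 → 320/415 = 0.7711
  C: TP=391, FP=84+251=335 → 391/726 = 0.5386
Highest is class 'B' with precision = 0.771.

0.771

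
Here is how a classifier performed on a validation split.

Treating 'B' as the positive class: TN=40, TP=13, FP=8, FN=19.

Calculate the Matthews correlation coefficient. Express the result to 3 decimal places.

0.267

MCC = (TP·TN − FP·FN) / √((TP+FP)(TP+FN)(TN+FP)(TN+FN))
Numerator = 13·40 − 8·19 = 368
Denominator = √(21·32·48·59) = √1903104 = 1379.5304
MCC = 368 / 1379.5304 = 0.267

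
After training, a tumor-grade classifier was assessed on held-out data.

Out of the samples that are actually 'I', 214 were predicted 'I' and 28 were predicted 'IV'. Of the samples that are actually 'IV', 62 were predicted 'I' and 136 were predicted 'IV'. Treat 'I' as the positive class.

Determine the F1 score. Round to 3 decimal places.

Precision = TP/(TP+FP) = 214/276 = 0.7754
Recall = TP/(TP+FN) = 214/242 = 0.8843
F1 = 2·TP/(2·TP+FP+FN) = 428/518 = 0.826

0.826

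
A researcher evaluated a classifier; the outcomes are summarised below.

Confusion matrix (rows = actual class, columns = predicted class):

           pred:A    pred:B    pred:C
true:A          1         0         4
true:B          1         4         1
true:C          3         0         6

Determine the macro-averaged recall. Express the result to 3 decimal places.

Per-class recall (TP/(TP+FN)):
  A: TP=1, FN=0+4=4 → 1/5 = 0.2000
  B: TP=4, FN=1+1=2 → 4/6 = 0.6667
  C: TP=6, FN=3+0=3 → 6/9 = 0.6667
Macro-recall = mean = (0.2000 + 0.6667 + 0.6667) / 3 = 0.511

0.511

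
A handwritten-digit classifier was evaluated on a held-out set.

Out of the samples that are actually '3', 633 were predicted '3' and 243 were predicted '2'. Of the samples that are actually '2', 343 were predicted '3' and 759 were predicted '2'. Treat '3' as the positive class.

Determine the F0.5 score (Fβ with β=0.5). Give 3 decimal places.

0.662

Fβ = (1+β²)·TP / ((1+β²)·TP + β²·FN + FP), with β²=1/4
= 1.25·633 / (1.25·633 + 0.25·243 + 343) = 0.662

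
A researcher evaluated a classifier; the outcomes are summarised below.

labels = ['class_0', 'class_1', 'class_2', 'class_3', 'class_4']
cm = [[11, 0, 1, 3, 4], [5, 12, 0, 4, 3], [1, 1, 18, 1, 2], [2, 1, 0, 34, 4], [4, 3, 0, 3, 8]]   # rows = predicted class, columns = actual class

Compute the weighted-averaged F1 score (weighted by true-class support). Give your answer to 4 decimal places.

Per-class F1 score (2·TP/(2·TP+FP+FN)):
  class_0: TP=11, FP=0+1+3+4=8, FN=5+1+2+4=12 → 22/42 = 0.52381
  class_1: TP=12, FP=5+0+4+3=12, FN=0+1+1+3=5 → 24/41 = 0.58537
  class_2: TP=18, FP=1+1+1+2=5, FN=1+0+0+0=1 → 36/42 = 0.85714
  class_3: TP=34, FP=2+1+0+4=7, FN=3+4+1+3=11 → 68/86 = 0.79070
  class_4: TP=8, FP=4+3+0+3=10, FN=4+3+2+4=13 → 16/39 = 0.41026
Weighted-F1 score = Σ (supportᵢ/N)·F1 scoreᵢ with N=125: (23/125)·0.52381 + (17/125)·0.58537 + (19/125)·0.85714 + (45/125)·0.79070 + (21/125)·0.41026 = 0.6599

0.6599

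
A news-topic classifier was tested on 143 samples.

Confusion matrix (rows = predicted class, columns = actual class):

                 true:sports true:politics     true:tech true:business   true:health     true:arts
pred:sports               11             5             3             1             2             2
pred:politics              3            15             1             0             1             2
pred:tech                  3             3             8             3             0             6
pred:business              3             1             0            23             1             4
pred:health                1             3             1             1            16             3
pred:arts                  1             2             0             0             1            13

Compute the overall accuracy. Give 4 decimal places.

0.6014

Accuracy = trace / total = (11+15+8+23+16+13=86) / 143 = 86/143 = 0.6014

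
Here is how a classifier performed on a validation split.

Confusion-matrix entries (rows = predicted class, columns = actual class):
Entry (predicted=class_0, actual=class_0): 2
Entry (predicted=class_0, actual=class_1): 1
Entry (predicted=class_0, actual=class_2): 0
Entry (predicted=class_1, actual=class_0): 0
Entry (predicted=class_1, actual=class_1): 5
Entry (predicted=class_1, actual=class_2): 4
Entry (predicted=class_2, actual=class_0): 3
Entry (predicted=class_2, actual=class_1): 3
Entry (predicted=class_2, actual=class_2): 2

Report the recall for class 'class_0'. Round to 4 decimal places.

Treat 'class_0' as positive and all other classes as negative.
recall = TP/(TP+FN).
class_0: TP=2, FN=0+3=3 → 2/5 = 0.40000

0.4000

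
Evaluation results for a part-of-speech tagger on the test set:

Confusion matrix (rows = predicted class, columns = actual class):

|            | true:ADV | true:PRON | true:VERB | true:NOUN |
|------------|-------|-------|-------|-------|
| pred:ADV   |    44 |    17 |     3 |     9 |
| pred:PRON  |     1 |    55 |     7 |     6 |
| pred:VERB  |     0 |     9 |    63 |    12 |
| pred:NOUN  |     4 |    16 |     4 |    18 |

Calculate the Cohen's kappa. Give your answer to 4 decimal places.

0.5567

Observed agreement pₒ = trace/N = 180/268 = 0.67164
Expected agreement pₑ = Σ (rowᵢ·colᵢ)/N² = (49·73 + 97·69 + 77·84 + 45·42)/268² = 0.25936
κ = (pₒ − pₑ)/(1 − pₑ) = (0.67164 − 0.25936)/(1 − 0.25936) = 0.5567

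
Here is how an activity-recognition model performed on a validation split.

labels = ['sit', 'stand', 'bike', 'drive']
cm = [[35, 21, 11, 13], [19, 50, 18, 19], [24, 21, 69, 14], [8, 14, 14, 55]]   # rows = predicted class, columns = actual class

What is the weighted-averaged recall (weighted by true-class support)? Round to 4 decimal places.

Per-class recall (TP/(TP+FN)):
  sit: TP=35, FN=19+24+8=51 → 35/86 = 0.40698
  stand: TP=50, FN=21+21+14=56 → 50/106 = 0.47170
  bike: TP=69, FN=11+18+14=43 → 69/112 = 0.61607
  drive: TP=55, FN=13+19+14=46 → 55/101 = 0.54455
Weighted-recall = Σ (supportᵢ/N)·recallᵢ with N=405: (86/405)·0.40698 + (106/405)·0.47170 + (112/405)·0.61607 + (101/405)·0.54455 = 0.5160

0.5160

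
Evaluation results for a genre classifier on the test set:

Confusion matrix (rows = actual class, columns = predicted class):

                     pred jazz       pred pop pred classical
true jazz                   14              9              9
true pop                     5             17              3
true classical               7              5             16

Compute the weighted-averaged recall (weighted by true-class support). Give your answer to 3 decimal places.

0.553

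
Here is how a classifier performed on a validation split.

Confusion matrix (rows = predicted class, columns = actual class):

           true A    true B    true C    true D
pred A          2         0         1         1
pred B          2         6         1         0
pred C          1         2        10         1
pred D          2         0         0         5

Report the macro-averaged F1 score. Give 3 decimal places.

Per-class F1 score (2·TP/(2·TP+FP+FN)):
  A: TP=2, FP=0+1+1=2, FN=2+1+2=5 → 4/11 = 0.3636
  B: TP=6, FP=2+1+0=3, FN=0+2+0=2 → 12/17 = 0.7059
  C: TP=10, FP=1+2+1=4, FN=1+1+0=2 → 20/26 = 0.7692
  D: TP=5, FP=2+0+0=2, FN=1+0+1=2 → 10/14 = 0.7143
Macro-F1 score = mean = (0.3636 + 0.7059 + 0.7692 + 0.7143) / 4 = 0.638

0.638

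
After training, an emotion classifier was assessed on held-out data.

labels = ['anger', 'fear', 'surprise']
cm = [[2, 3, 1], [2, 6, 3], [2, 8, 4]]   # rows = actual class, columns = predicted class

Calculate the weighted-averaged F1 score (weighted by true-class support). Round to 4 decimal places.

0.3808

Per-class F1 score (2·TP/(2·TP+FP+FN)):
  anger: TP=2, FP=2+2=4, FN=3+1=4 → 4/12 = 0.33333
  fear: TP=6, FP=3+8=11, FN=2+3=5 → 12/28 = 0.42857
  surprise: TP=4, FP=1+3=4, FN=2+8=10 → 8/22 = 0.36364
Weighted-F1 score = Σ (supportᵢ/N)·F1 scoreᵢ with N=31: (6/31)·0.33333 + (11/31)·0.42857 + (14/31)·0.36364 = 0.3808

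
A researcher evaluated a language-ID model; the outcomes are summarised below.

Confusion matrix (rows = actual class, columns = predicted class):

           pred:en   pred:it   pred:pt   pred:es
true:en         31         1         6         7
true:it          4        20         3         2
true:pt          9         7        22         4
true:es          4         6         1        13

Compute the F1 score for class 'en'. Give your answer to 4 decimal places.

0.6667

Treat 'en' as positive and all other classes as negative.
F1 score = 2·TP/(2·TP+FP+FN).
en: TP=31, FP=4+9+4=17, FN=1+6+7=14 → 62/93 = 0.66667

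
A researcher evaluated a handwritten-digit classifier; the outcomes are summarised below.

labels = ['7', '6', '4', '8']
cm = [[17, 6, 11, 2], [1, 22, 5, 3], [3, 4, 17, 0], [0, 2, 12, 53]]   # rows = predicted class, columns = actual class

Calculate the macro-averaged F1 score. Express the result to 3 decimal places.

0.654

Per-class F1 score (2·TP/(2·TP+FP+FN)):
  7: TP=17, FP=6+11+2=19, FN=1+3+0=4 → 34/57 = 0.5965
  6: TP=22, FP=1+5+3=9, FN=6+4+2=12 → 44/65 = 0.6769
  4: TP=17, FP=3+4+0=7, FN=11+5+12=28 → 34/69 = 0.4928
  8: TP=53, FP=0+2+12=14, FN=2+3+0=5 → 106/125 = 0.8480
Macro-F1 score = mean = (0.5965 + 0.6769 + 0.4928 + 0.8480) / 4 = 0.654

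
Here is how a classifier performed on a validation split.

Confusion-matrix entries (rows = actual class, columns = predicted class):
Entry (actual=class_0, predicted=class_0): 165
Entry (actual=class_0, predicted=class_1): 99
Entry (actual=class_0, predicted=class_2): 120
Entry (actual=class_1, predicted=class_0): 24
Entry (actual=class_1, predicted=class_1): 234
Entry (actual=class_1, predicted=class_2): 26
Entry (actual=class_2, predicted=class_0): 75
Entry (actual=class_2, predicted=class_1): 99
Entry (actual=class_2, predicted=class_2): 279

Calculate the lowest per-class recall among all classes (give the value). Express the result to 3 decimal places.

Per-class recall (TP/(TP+FN)):
  class_0: TP=165, FN=99+120=219 → 165/384 = 0.4297
  class_1: TP=234, FN=24+26=50 → 234/284 = 0.8239
  class_2: TP=279, FN=75+99=174 → 279/453 = 0.6159
Lowest is class 'class_0' with recall = 0.430.

0.430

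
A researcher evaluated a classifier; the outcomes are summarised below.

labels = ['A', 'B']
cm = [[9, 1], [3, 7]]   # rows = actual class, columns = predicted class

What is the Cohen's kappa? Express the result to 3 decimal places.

Observed agreement pₒ = trace/N = 16/20 = 0.8000
Expected agreement pₑ = Σ (rowᵢ·colᵢ)/N² = (10·12 + 10·8)/20² = 0.5000
κ = (pₒ − pₑ)/(1 − pₑ) = (0.8000 − 0.5000)/(1 − 0.5000) = 0.600

0.600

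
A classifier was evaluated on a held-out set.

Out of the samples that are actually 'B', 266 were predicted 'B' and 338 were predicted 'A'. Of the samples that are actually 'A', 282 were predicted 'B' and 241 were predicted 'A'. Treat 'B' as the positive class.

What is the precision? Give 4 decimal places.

Precision = TP/(TP+FP) = 266/(266+282) = 266/548 = 0.4854

0.4854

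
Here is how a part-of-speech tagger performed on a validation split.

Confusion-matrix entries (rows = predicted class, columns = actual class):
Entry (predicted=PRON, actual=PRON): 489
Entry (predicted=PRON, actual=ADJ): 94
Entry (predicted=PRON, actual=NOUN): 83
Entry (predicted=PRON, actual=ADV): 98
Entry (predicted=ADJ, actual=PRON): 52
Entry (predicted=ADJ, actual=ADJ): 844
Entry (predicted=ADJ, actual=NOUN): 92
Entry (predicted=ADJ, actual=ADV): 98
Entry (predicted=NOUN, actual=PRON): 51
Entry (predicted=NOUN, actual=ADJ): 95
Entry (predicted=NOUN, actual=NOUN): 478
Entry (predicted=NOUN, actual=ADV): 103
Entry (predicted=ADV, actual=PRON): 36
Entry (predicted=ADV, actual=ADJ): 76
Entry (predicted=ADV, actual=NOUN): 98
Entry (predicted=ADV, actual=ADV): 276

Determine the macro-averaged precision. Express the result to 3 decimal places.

0.661

Per-class precision (TP/(TP+FP)):
  PRON: TP=489, FP=94+83+98=275 → 489/764 = 0.6401
  ADJ: TP=844, FP=52+92+98=242 → 844/1086 = 0.7772
  NOUN: TP=478, FP=51+95+103=249 → 478/727 = 0.6575
  ADV: TP=276, FP=36+76+98=210 → 276/486 = 0.5679
Macro-precision = mean = (0.6401 + 0.7772 + 0.6575 + 0.5679) / 4 = 0.661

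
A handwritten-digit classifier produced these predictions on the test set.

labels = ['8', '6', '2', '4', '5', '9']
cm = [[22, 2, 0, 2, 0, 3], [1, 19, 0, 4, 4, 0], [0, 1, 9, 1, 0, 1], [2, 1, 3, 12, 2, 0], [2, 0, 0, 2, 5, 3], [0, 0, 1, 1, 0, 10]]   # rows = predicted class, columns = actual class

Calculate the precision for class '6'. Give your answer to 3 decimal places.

0.679

precision = TP/(TP+FP).
6: TP=19, FP=1+0+4+4+0=9 → 19/28 = 0.6786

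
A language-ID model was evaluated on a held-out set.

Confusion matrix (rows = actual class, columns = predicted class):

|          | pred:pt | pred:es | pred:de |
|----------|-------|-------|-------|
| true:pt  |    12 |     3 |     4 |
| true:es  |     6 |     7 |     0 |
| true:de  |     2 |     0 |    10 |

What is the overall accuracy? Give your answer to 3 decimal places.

0.659

Accuracy = trace / total = (12+7+10=29) / 44 = 29/44 = 0.659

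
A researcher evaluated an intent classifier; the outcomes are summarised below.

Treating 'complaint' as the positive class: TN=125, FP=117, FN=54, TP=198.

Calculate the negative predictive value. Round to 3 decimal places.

0.698

NPV = TN/(TN+FN) = 125/(125+54) = 0.698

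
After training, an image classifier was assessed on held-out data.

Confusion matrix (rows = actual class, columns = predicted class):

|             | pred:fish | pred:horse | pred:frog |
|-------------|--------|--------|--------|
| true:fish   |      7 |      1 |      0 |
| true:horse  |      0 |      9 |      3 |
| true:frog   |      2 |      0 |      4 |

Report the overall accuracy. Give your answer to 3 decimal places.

Accuracy = trace / total = (7+9+4=20) / 26 = 20/26 = 0.769

0.769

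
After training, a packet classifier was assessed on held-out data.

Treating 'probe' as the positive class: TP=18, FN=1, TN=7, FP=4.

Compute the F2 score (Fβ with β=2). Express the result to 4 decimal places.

Fβ = (1+β²)·TP / ((1+β²)·TP + β²·FN + FP), with β²=4
= 5·18 / (5·18 + 4·1 + 4) = 0.9184

0.9184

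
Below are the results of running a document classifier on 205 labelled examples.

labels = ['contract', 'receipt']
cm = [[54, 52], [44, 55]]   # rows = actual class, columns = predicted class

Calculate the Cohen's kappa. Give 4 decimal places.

0.0648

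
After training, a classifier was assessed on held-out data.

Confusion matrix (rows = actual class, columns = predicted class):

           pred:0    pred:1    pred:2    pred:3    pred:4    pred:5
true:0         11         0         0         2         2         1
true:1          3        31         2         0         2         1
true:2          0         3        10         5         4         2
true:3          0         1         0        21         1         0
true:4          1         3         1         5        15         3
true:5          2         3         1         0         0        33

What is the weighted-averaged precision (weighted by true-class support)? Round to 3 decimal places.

0.718

Per-class precision (TP/(TP+FP)):
  0: TP=11, FP=3+0+0+1+2=6 → 11/17 = 0.6471
  1: TP=31, FP=0+3+1+3+3=10 → 31/41 = 0.7561
  2: TP=10, FP=0+2+0+1+1=4 → 10/14 = 0.7143
  3: TP=21, FP=2+0+5+5+0=12 → 21/33 = 0.6364
  4: TP=15, FP=2+2+4+1+0=9 → 15/24 = 0.6250
  5: TP=33, FP=1+1+2+0+3=7 → 33/40 = 0.8250
Weighted-precision = Σ (supportᵢ/N)·precisionᵢ with N=169: (16/169)·0.6471 + (39/169)·0.7561 + (24/169)·0.7143 + (23/169)·0.6364 + (28/169)·0.6250 + (39/169)·0.8250 = 0.718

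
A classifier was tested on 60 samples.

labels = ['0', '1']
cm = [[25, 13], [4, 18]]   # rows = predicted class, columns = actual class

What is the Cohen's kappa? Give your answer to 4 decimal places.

0.4383

Observed agreement pₒ = trace/N = 43/60 = 0.71667
Expected agreement pₑ = Σ (rowᵢ·colᵢ)/N² = (29·38 + 31·22)/60² = 0.49556
κ = (pₒ − pₑ)/(1 − pₑ) = (0.71667 − 0.49556)/(1 − 0.49556) = 0.4383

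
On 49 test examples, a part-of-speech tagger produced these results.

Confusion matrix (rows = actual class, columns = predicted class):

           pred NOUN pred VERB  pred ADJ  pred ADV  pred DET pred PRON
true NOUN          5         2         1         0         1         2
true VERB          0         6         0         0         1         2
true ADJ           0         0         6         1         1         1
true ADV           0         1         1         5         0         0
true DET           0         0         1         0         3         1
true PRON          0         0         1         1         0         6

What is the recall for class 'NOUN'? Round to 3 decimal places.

One-vs-rest for 'NOUN': TP = diagonal; FP = other classes predicted 'NOUN'; FN = 'NOUN' predicted as other.
recall = TP/(TP+FN).
NOUN: TP=5, FN=2+1+0+1+2=6 → 5/11 = 0.4545

0.455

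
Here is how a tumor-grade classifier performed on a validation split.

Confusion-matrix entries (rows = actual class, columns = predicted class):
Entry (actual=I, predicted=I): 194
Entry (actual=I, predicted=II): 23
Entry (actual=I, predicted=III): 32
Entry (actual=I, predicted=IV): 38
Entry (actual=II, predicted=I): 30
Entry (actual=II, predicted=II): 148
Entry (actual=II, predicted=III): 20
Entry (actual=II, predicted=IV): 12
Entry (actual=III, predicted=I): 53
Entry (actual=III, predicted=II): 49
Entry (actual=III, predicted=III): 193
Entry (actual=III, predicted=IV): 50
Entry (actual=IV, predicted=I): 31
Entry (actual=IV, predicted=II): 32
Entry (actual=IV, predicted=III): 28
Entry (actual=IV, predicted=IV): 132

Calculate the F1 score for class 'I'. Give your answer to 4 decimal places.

One-vs-rest for 'I': TP = diagonal; FP = other classes predicted 'I'; FN = 'I' predicted as other.
F1 score = 2·TP/(2·TP+FP+FN).
I: TP=194, FP=30+53+31=114, FN=23+32+38=93 → 388/595 = 0.65210

0.6521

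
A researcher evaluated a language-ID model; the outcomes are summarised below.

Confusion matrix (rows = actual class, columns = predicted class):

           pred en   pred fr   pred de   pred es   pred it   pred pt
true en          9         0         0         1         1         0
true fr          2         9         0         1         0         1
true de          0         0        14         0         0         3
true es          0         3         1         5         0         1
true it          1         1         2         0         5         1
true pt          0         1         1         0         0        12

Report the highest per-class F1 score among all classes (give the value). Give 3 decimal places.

Per-class F1 score (2·TP/(2·TP+FP+FN)):
  en: TP=9, FP=2+0+0+1+0=3, FN=0+0+1+1+0=2 → 18/23 = 0.7826
  fr: TP=9, FP=0+0+3+1+1=5, FN=2+0+1+0+1=4 → 18/27 = 0.6667
  de: TP=14, FP=0+0+1+2+1=4, FN=0+0+0+0+3=3 → 28/35 = 0.8000
  es: TP=5, FP=1+1+0+0+0=2, FN=0+3+1+0+1=5 → 10/17 = 0.5882
  it: TP=5, FP=1+0+0+0+0=1, FN=1+1+2+0+1=5 → 10/16 = 0.6250
  pt: TP=12, FP=0+1+3+1+1=6, FN=0+1+1+0+0=2 → 24/32 = 0.7500
Highest is class 'de' with F1 score = 0.800.

0.800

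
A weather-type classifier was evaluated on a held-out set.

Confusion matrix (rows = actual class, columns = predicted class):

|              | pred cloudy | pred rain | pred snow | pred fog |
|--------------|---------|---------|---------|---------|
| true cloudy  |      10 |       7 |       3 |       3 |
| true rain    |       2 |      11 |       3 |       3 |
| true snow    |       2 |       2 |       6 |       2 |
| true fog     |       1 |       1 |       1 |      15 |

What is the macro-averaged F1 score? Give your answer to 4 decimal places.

Per-class F1 score (2·TP/(2·TP+FP+FN)):
  cloudy: TP=10, FP=2+2+1=5, FN=7+3+3=13 → 20/38 = 0.52632
  rain: TP=11, FP=7+2+1=10, FN=2+3+3=8 → 22/40 = 0.55000
  snow: TP=6, FP=3+3+1=7, FN=2+2+2=6 → 12/25 = 0.48000
  fog: TP=15, FP=3+3+2=8, FN=1+1+1=3 → 30/41 = 0.73171
Macro-F1 score = mean = (0.52632 + 0.55000 + 0.48000 + 0.73171) / 4 = 0.5720

0.5720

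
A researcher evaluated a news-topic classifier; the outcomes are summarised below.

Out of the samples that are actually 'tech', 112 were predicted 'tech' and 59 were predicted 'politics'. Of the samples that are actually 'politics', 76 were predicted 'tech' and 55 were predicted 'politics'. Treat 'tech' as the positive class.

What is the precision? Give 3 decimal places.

0.596

Precision = TP/(TP+FP) = 112/(112+76) = 112/188 = 0.596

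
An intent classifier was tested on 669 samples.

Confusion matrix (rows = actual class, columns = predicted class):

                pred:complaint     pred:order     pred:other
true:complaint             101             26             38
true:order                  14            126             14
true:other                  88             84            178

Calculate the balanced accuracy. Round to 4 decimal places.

Balanced accuracy = mean of per-class recall.
  complaint: recall = 101/165 = 0.61212
  order: recall = 126/154 = 0.81818
  other: recall = 178/350 = 0.50857
Mean = (0.61212 + 0.81818 + 0.50857) / 3 = 0.6463

0.6463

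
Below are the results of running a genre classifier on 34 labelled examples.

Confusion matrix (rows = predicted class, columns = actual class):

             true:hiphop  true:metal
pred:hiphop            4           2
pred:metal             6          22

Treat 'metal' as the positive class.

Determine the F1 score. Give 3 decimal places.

0.846

Precision = TP/(TP+FP) = 22/28 = 0.7857
Recall = TP/(TP+FN) = 22/24 = 0.9167
F1 = 2·TP/(2·TP+FP+FN) = 44/52 = 0.846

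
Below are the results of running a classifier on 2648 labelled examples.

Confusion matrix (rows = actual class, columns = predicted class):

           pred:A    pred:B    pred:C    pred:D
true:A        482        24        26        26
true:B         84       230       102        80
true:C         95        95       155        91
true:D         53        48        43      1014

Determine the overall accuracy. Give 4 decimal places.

Accuracy = trace / total = (482+230+155+1014=1881) / 2648 = 1881/2648 = 0.7103

0.7103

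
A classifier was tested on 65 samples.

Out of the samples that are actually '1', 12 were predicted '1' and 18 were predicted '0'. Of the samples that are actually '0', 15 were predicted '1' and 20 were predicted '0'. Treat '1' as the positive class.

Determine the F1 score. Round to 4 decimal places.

0.4211

Precision = TP/(TP+FP) = 12/27 = 0.4444
Recall = TP/(TP+FN) = 12/30 = 0.4000
F1 = 2·TP/(2·TP+FP+FN) = 24/57 = 0.4211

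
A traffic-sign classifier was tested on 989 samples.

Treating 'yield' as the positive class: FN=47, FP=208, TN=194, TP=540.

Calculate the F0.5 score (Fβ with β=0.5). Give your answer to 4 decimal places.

0.7544

Fβ = (1+β²)·TP / ((1+β²)·TP + β²·FN + FP), with β²=1/4
= 1.25·540 / (1.25·540 + 0.25·47 + 208) = 0.7544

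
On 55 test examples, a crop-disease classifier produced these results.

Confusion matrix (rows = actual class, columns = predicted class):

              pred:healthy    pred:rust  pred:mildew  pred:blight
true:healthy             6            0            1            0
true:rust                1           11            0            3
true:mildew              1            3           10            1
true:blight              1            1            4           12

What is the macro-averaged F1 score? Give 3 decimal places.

Per-class F1 score (2·TP/(2·TP+FP+FN)):
  healthy: TP=6, FP=1+1+1=3, FN=0+1+0=1 → 12/16 = 0.7500
  rust: TP=11, FP=0+3+1=4, FN=1+0+3=4 → 22/30 = 0.7333
  mildew: TP=10, FP=1+0+4=5, FN=1+3+1=5 → 20/30 = 0.6667
  blight: TP=12, FP=0+3+1=4, FN=1+1+4=6 → 24/34 = 0.7059
Macro-F1 score = mean = (0.7500 + 0.7333 + 0.6667 + 0.7059) / 4 = 0.714

0.714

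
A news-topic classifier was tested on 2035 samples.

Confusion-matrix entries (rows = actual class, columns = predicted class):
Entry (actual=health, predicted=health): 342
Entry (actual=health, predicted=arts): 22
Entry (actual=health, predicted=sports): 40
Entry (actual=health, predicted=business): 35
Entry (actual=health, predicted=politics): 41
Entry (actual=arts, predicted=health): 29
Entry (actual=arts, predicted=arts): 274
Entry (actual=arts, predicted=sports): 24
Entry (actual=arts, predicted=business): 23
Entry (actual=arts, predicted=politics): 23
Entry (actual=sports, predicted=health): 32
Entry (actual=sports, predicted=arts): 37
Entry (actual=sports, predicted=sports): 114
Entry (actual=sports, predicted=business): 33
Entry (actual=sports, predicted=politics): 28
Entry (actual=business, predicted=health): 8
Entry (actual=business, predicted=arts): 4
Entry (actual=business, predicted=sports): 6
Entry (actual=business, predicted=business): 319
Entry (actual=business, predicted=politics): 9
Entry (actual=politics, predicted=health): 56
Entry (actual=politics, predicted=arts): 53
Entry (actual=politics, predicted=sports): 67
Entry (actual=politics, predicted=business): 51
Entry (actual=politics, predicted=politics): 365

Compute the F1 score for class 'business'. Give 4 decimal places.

0.7906

One-vs-rest for 'business': TP = diagonal; FP = other classes predicted 'business'; FN = 'business' predicted as other.
F1 score = 2·TP/(2·TP+FP+FN).
business: TP=319, FP=35+23+33+51=142, FN=8+4+6+9=27 → 638/807 = 0.79058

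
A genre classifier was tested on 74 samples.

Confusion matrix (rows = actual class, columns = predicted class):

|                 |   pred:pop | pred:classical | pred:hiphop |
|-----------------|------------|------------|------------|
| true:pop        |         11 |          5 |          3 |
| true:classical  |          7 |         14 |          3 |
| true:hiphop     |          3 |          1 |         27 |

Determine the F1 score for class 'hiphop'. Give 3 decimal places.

Treat 'hiphop' as positive and all other classes as negative.
F1 score = 2·TP/(2·TP+FP+FN).
hiphop: TP=27, FP=3+3=6, FN=3+1=4 → 54/64 = 0.8438

0.844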